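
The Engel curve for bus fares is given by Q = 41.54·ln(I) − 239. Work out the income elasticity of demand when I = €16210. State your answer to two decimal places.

0.25

At I = 16210: Q = 163.663.
dQ/dI = 41.54/I = 0.00256262 at this income.
η = (dQ/dI)·(I/Q) = 0.00256262 × (16210/163.663) = 0.25.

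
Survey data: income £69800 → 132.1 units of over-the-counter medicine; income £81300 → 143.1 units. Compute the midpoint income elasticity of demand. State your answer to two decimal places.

ΔQ = 143.1 − 132.1 = 11; midpoint Q̄ = (132.1 + 143.1)/2 = 137.6.
ΔI = 81300 − 69800 = 11500; midpoint Ī = (69800 + 81300)/2 = 75550.
η = (ΔQ/Q̄) ÷ (ΔI/Ī) = (11/137.6) ÷ (11500/75550) = 0.53.

0.53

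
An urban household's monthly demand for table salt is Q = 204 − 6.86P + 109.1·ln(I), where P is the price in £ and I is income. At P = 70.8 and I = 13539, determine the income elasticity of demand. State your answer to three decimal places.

At P = 70.8, I = 13539: Q = 756.216.
Holding P constant, ∂Q/∂I = 109.1/I = 0.0080582.
η_I = (∂Q/∂I)·(I/Q) = 0.0080582 × (13539/756.216) = 0.144.

0.144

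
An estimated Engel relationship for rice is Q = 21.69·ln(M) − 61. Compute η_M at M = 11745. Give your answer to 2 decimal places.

At M = 11745: Q = 142.261.
dQ/dM = 21.69/M = 0.00184674 at this income.
η = (dQ/dM)·(M/Q) = 0.00184674 × (11745/142.261) = 0.15.

0.15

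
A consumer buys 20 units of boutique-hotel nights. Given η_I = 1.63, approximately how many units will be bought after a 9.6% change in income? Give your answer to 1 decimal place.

23.1

%ΔQ ≈ η × %ΔI = 1.63 × 9.6% = 15.648%.
New Q ≈ 20 × (1 + 0.15648) = 23.1.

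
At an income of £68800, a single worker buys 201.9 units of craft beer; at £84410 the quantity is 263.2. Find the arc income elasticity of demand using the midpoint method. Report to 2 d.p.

1.29

ΔQ = 263.2 − 201.9 = 61.3; midpoint Q̄ = (201.9 + 263.2)/2 = 232.55.
ΔI = 84410 − 68800 = 15610; midpoint Ī = (68800 + 84410)/2 = 76605.
η = (ΔQ/Q̄) ÷ (ΔI/Ī) = (61.3/232.55) ÷ (15610/76605) = 1.29.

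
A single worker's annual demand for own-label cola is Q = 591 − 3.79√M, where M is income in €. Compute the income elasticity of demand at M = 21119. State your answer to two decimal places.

-6.85

At M = 21119: Q = 40.223.
dQ/dM = -3.79/(2√M) = -0.0130398 at this income.
η = (dQ/dM)·(M/Q) = -0.0130398 × (21119/40.223) = -6.85.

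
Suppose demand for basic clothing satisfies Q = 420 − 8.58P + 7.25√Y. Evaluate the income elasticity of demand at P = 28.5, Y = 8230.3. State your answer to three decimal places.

At P = 28.5, Y = 8230.3: Q = 833.197.
Holding P constant, ∂Q/∂Y = 7.25/(2√Y) = 0.0399577.
η_Y = (∂Q/∂Y)·(Y/Q) = 0.0399577 × (8230.3/833.197) = 0.395.

0.395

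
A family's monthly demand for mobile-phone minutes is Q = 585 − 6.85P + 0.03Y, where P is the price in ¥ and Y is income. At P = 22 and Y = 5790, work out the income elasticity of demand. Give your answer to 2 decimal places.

At P = 22, Y = 5790: Q = 608.000.
Holding P constant, ∂Q/∂Y = 0.03.
η_Y = (∂Q/∂Y)·(Y/Q) = 0.03 × (5790/608.000) = 0.29.

0.29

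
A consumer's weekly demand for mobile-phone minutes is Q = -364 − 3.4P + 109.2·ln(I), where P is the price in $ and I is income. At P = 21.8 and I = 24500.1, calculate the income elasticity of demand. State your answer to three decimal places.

At P = 21.8, I = 24500.1: Q = 665.502.
Holding P constant, ∂Q/∂I = 109.2/I = 0.00445712.
η_I = (∂Q/∂I)·(I/Q) = 0.00445712 × (24500.1/665.502) = 0.164.

0.164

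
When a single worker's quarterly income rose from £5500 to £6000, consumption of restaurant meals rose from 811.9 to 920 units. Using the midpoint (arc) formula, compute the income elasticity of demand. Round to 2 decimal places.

ΔQ = 920 − 811.9 = 108.1; midpoint Q̄ = (811.9 + 920)/2 = 865.95.
ΔI = 6000 − 5500 = 500; midpoint Ī = (5500 + 6000)/2 = 5750.
η = (ΔQ/Q̄) ÷ (ΔI/Ī) = (108.1/865.95) ÷ (500/5750) = 1.44.

1.44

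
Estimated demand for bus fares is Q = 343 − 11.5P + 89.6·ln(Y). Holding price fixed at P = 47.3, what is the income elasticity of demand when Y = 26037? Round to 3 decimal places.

0.126

At P = 47.3, Y = 26037: Q = 710.038.
Holding P constant, ∂Q/∂Y = 89.6/Y = 0.00344126.
η_Y = (∂Q/∂Y)·(Y/Q) = 0.00344126 × (26037/710.038) = 0.126.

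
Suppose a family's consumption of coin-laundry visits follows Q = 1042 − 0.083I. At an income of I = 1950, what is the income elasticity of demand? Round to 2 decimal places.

At I = 1950: Q = 880.150.
dQ/dI = −0.083.
η = (dQ/dI)·(I/Q) = -0.083 × (1950/880.150) = -0.18.

-0.18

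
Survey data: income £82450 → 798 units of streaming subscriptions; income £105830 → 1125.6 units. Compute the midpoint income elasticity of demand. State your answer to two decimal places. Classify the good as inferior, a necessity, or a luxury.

1.37 (luxury)

ΔQ = 1125.6 − 798 = 327.6; midpoint Q̄ = (798 + 1125.6)/2 = 961.8.
ΔI = 105830 − 82450 = 23380; midpoint Ī = (82450 + 105830)/2 = 94140.
η = (ΔQ/Q̄) ÷ (ΔI/Ī) = (327.6/961.8) ÷ (23380/94140) = 1.37.
η > 1 ⇒ luxury.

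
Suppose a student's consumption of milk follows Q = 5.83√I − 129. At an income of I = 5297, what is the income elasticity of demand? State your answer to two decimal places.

0.72

At I = 5297: Q = 295.310.
dQ/dI = 5.83/(2√I) = 0.0400519 at this income.
η = (dQ/dI)·(I/Q) = 0.0400519 × (5297/295.310) = 0.72.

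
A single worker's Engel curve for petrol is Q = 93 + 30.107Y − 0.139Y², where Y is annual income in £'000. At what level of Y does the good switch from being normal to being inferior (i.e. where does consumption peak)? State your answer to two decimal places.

dQ/dY = 30.107 − 0.278Y.
The good is inferior where dQ/dY < 0. Setting dQ/dY = 0 gives Y = 30.107 / 0.278 = 108.30.

108.30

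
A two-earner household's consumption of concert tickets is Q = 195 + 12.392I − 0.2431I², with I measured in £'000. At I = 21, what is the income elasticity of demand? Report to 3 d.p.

At I = 21: Q = 348.0249.
dQ/dI = 12.392 − 0.4862I = 2.18180.
η = (dQ/dI)·(I/Q) = 2.18180 × (21/348.0249) = 0.132.

0.132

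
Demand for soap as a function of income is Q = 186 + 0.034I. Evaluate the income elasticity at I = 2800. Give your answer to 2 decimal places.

At I = 2800: Q = 281.200.
dQ/dI = 0.034.
η = (dQ/dI)·(I/Q) = 0.034 × (2800/281.200) = 0.34.

0.34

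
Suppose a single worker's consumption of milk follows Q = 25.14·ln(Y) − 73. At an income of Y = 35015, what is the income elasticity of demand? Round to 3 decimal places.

At Y = 35015: Q = 190.053.
dQ/dY = 25.14/Y = 0.000717978 at this income.
η = (dQ/dY)·(Y/Q) = 0.000717978 × (35015/190.053) = 0.132.

0.132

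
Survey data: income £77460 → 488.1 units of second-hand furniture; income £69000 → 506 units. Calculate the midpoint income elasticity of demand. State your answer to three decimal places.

-0.312

ΔQ = 506 − 488.1 = 17.9; midpoint Q̄ = (488.1 + 506)/2 = 497.05.
ΔI = 69000 − 77460 = -8460; midpoint Ī = (77460 + 69000)/2 = 73230.
η = (ΔQ/Q̄) ÷ (ΔI/Ī) = (17.9/497.05) ÷ (-8460/73230) = -0.312.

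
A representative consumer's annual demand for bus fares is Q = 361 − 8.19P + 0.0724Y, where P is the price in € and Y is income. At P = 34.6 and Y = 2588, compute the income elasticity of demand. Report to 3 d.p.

At P = 34.6, Y = 2588: Q = 264.997.
Holding P constant, ∂Q/∂Y = 0.0724.
η_Y = (∂Q/∂Y)·(Y/Q) = 0.0724 × (2588/264.997) = 0.707.

0.707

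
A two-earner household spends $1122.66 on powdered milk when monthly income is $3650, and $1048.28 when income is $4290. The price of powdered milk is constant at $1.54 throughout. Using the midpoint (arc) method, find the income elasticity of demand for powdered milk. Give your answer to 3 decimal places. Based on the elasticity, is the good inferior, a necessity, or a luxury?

With a constant price, Q₁ = 1122.66/1.54 = 729.000 and Q₂ = 1048.28/1.54 = 680.701 (equivalently, work directly with expenditure since P cancels).
Midpoint %ΔQ = (1048.28 − 1122.66)/1085.47 = -0.06852; midpoint %ΔI = (4290 − 3650)/3970 = 0.16121.
η = -0.06852 / 0.16121 = -0.425.
η < 0 ⇒ inferior good.

-0.425 (inferior good)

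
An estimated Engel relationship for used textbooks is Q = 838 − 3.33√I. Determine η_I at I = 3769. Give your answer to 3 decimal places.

-0.161

At I = 3769: Q = 633.564.
dQ/dI = -3.33/(2√I) = -0.0271207 at this income.
η = (dQ/dI)·(I/Q) = -0.0271207 × (3769/633.564) = -0.161.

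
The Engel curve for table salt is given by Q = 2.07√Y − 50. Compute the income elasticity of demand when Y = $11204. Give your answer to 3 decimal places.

0.648

At Y = 11204: Q = 169.107.
dQ/dY = 2.07/(2√Y) = 0.00977808 at this income.
η = (dQ/dY)·(Y/Q) = 0.00977808 × (11204/169.107) = 0.648.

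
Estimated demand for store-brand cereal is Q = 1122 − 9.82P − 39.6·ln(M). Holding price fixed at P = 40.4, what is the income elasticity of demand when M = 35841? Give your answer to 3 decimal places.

At P = 40.4, M = 35841: Q = 309.993.
Holding P constant, ∂Q/∂M = -39.6/M = -0.00110488.
η_M = (∂Q/∂M)·(M/Q) = -0.00110488 × (35841/309.993) = -0.128.

-0.128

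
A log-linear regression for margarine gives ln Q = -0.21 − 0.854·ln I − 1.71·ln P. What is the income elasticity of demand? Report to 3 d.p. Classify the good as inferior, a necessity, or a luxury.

-0.854 (inferior good)

In a log-linear demand, the coefficient on ln I is the income elasticity.
So η = -0.854.
η < 0 ⇒ inferior good.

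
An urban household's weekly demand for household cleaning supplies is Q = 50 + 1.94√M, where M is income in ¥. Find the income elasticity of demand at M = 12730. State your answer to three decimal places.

At M = 12730: Q = 268.885.
dQ/dM = 1.94/(2√M) = 0.00859721 at this income.
η = (dQ/dM)·(M/Q) = 0.00859721 × (12730/268.885) = 0.407.

0.407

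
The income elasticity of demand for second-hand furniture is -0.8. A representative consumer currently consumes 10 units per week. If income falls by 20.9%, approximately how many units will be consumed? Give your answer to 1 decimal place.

%ΔQ ≈ η × %ΔI = -0.8 × (-20.9%) = 16.72%.
New Q ≈ 10 × (1 + 0.1672) = 11.7.

11.7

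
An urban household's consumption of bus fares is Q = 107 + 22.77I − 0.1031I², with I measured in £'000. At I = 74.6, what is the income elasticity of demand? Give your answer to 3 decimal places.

At I = 74.6: Q = 1231.8740.
dQ/dI = 22.77 − 0.2062I = 7.38748.
η = (dQ/dI)·(I/Q) = 7.38748 × (74.6/1231.8740) = 0.447.

0.447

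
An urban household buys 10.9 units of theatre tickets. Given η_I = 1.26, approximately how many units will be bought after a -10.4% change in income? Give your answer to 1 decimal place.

9.5

%ΔQ ≈ η × %ΔI = 1.26 × (-10.4%) = -13.104%.
New Q ≈ 10.9 × (1 − 0.13104) = 9.5.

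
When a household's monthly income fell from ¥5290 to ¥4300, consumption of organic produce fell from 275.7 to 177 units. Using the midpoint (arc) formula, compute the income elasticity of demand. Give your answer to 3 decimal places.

ΔQ = 177 − 275.7 = -98.7; midpoint Q̄ = (275.7 + 177)/2 = 226.35.
ΔI = 4300 − 5290 = -990; midpoint Ī = (5290 + 4300)/2 = 4795.
η = (ΔQ/Q̄) ÷ (ΔI/Ī) = (-98.7/226.35) ÷ (-990/4795) = 2.112.

2.112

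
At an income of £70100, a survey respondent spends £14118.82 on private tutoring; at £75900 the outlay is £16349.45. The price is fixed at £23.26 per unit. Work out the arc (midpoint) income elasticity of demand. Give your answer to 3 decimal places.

1.843

With a constant price, Q₁ = 14118.82/23.26 = 607.000 and Q₂ = 16349.45/23.26 = 702.900 (equivalently, work directly with expenditure since P cancels).
Midpoint %ΔQ = (16349.45 − 14118.82)/15234.14 = 0.14642; midpoint %ΔI = (75900 − 70100)/73000 = 0.07945.
η = 0.14642 / 0.07945 = 1.843.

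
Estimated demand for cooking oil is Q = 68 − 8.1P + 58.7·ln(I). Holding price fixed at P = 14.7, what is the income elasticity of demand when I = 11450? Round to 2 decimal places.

At P = 14.7, I = 11450: Q = 497.525.
Holding P constant, ∂Q/∂I = 58.7/I = 0.00512664.
η_I = (∂Q/∂I)·(I/Q) = 0.00512664 × (11450/497.525) = 0.12.

0.12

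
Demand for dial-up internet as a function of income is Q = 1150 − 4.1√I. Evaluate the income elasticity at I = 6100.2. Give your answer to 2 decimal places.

-0.19

At I = 6100.2: Q = 829.775.
dQ/dI = -4.1/(2√I) = -0.0262471 at this income.
η = (dQ/dI)·(I/Q) = -0.0262471 × (6100.2/829.775) = -0.19.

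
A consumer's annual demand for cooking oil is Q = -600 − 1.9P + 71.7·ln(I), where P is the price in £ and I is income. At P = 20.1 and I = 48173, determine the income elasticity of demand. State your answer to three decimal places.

0.531

At P = 20.1, I = 48173: Q = 134.919.
Holding P constant, ∂Q/∂I = 71.7/I = 0.00148839.
η_I = (∂Q/∂I)·(I/Q) = 0.00148839 × (48173/134.919) = 0.531.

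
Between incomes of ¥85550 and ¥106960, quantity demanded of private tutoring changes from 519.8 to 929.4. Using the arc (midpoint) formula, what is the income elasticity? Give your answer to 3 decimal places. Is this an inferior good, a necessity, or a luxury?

ΔQ = 929.4 − 519.8 = 409.6; midpoint Q̄ = (519.8 + 929.4)/2 = 724.6.
ΔI = 106960 − 85550 = 21410; midpoint Ī = (85550 + 106960)/2 = 96255.
η = (ΔQ/Q̄) ÷ (ΔI/Ī) = (409.6/724.6) ÷ (21410/96255) = 2.541.
η > 1 ⇒ luxury.

2.541 (luxury)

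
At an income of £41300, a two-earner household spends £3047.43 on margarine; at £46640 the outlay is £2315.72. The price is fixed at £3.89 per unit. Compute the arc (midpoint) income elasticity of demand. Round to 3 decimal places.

-2.247

With a constant price, Q₁ = 3047.43/3.89 = 783.401 and Q₂ = 2315.72/3.89 = 595.301 (equivalently, work directly with expenditure since P cancels).
Midpoint %ΔQ = (2315.72 − 3047.43)/2681.58 = -0.27287; midpoint %ΔI = (46640 − 41300)/43970 = 0.12145.
η = -0.27287 / 0.12145 = -2.247.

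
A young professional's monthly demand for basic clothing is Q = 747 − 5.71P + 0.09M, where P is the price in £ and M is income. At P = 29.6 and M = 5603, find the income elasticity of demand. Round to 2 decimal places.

At P = 29.6, M = 5603: Q = 1082.254.
Holding P constant, ∂Q/∂M = 0.09.
η_M = (∂Q/∂M)·(M/Q) = 0.09 × (5603/1082.254) = 0.47.

0.47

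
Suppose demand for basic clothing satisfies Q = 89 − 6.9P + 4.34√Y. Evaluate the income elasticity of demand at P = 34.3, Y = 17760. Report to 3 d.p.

0.671

At P = 34.3, Y = 17760: Q = 430.707.
Holding P constant, ∂Q/∂Y = 4.34/(2√Y) = 0.0162831.
η_Y = (∂Q/∂Y)·(Y/Q) = 0.0162831 × (17760/430.707) = 0.671.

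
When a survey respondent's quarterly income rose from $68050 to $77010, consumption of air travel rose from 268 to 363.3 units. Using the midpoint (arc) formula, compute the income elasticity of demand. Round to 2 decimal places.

ΔQ = 363.3 − 268 = 95.3; midpoint Q̄ = (268 + 363.3)/2 = 315.65.
ΔI = 77010 − 68050 = 8960; midpoint Ī = (68050 + 77010)/2 = 72530.
η = (ΔQ/Q̄) ÷ (ΔI/Ī) = (95.3/315.65) ÷ (8960/72530) = 2.44.

2.44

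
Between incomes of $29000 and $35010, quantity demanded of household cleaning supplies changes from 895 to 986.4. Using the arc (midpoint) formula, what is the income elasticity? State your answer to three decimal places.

ΔQ = 986.4 − 895 = 91.4; midpoint Q̄ = (895 + 986.4)/2 = 940.7.
ΔI = 35010 − 29000 = 6010; midpoint Ī = (29000 + 35010)/2 = 32005.
η = (ΔQ/Q̄) ÷ (ΔI/Ī) = (91.4/940.7) ÷ (6010/32005) = 0.517.

0.517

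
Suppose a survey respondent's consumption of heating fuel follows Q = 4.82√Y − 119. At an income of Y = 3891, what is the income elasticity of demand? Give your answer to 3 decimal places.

0.828

At Y = 3891: Q = 181.661.
dQ/dY = 4.82/(2√Y) = 0.0386355 at this income.
η = (dQ/dY)·(Y/Q) = 0.0386355 × (3891/181.661) = 0.828.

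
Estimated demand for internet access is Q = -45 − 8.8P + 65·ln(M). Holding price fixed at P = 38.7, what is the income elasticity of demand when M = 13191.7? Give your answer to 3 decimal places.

At P = 38.7, M = 13191.7: Q = 231.117.
Holding P constant, ∂Q/∂M = 65/M = 0.00492734.
η_M = (∂Q/∂M)·(M/Q) = 0.00492734 × (13191.7/231.117) = 0.281.

0.281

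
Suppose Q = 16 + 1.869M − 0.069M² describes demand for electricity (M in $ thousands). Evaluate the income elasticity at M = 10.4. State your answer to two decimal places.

At M = 10.4: Q = 27.9746.
dQ/dM = 1.869 − 0.138M = 0.43380.
η = (dQ/dM)·(M/Q) = 0.43380 × (10.4/27.9746) = 0.16.

0.16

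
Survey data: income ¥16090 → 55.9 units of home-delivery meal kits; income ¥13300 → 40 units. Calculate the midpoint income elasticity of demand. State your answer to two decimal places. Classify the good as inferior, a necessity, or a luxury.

ΔQ = 40 − 55.9 = -15.9; midpoint Q̄ = (55.9 + 40)/2 = 47.95.
ΔI = 13300 − 16090 = -2790; midpoint Ī = (16090 + 13300)/2 = 14695.
η = (ΔQ/Q̄) ÷ (ΔI/Ī) = (-15.9/47.95) ÷ (-2790/14695) = 1.75.
η > 1 ⇒ luxury.

1.75 (luxury)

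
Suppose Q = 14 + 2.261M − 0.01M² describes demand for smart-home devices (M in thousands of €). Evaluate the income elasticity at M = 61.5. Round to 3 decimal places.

0.550

At M = 61.5: Q = 115.2290.
dQ/dM = 2.261 − 0.02M = 1.03100.
η = (dQ/dM)·(M/Q) = 1.03100 × (61.5/115.2290) = 0.550.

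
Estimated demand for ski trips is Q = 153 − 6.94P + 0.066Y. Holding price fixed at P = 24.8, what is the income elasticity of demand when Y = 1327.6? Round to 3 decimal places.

At P = 24.8, Y = 1327.6: Q = 68.510.
Holding P constant, ∂Q/∂Y = 0.066.
η_Y = (∂Q/∂Y)·(Y/Q) = 0.066 × (1327.6/68.510) = 1.279.

1.279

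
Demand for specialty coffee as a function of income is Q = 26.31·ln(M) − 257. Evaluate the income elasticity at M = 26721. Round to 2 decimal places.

2.35

At M = 26721: Q = 11.183.
dQ/dM = 26.31/M = 0.000984619 at this income.
η = (dQ/dM)·(M/Q) = 0.000984619 × (26721/11.183) = 2.35.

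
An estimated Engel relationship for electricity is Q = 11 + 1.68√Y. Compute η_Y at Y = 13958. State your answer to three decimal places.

0.474

At Y = 13958: Q = 209.482.
dQ/dY = 1.68/(2√Y) = 0.00710997 at this income.
η = (dQ/dY)·(Y/Q) = 0.00710997 × (13958/209.482) = 0.474.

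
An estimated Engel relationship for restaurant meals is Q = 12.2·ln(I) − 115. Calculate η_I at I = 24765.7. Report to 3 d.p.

At I = 24765.7: Q = 8.430.
dQ/dI = 12.2/I = 0.000492617 at this income.
η = (dQ/dI)·(I/Q) = 0.000492617 × (24765.7/8.430) = 1.447.

1.447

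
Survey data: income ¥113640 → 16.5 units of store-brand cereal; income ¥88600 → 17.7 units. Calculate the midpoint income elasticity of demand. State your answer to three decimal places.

-0.283

ΔQ = 17.7 − 16.5 = 1.2; midpoint Q̄ = (16.5 + 17.7)/2 = 17.1.
ΔI = 88600 − 113640 = -25040; midpoint Ī = (113640 + 88600)/2 = 101120.
η = (ΔQ/Q̄) ÷ (ΔI/Ī) = (1.2/17.1) ÷ (-25040/101120) = -0.283.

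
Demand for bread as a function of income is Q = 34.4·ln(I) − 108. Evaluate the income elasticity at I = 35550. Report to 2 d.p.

0.14

At I = 35550: Q = 252.467.
dQ/dI = 34.4/I = 0.000967651 at this income.
η = (dQ/dI)·(I/Q) = 0.000967651 × (35550/252.467) = 0.14.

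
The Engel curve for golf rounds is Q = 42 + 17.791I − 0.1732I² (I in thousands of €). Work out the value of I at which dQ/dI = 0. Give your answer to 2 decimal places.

51.36

dQ/dI = 17.791 − 0.3464I.
The good is inferior where dQ/dI < 0. Setting dQ/dI = 0 gives I = 17.791 / 0.3464 = 51.36.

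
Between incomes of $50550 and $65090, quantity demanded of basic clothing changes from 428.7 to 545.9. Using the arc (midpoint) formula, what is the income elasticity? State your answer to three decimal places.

0.956

ΔQ = 545.9 − 428.7 = 117.2; midpoint Q̄ = (428.7 + 545.9)/2 = 487.3.
ΔI = 65090 − 50550 = 14540; midpoint Ī = (50550 + 65090)/2 = 57820.
η = (ΔQ/Q̄) ÷ (ΔI/Ī) = (117.2/487.3) ÷ (14540/57820) = 0.956.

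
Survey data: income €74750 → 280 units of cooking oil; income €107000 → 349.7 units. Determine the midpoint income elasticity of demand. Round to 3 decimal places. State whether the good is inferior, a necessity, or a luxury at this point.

0.624 (necessity)

ΔQ = 349.7 − 280 = 69.7; midpoint Q̄ = (280 + 349.7)/2 = 314.85.
ΔI = 107000 − 74750 = 32250; midpoint Ī = (74750 + 107000)/2 = 90875.
η = (ΔQ/Q̄) ÷ (ΔI/Ī) = (69.7/314.85) ÷ (32250/90875) = 0.624.
0 < η < 1 ⇒ necessity.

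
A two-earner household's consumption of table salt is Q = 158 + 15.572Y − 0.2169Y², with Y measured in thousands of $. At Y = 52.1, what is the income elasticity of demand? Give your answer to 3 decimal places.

At Y = 52.1: Q = 380.5457.
dQ/dY = 15.572 − 0.4338Y = -7.02898.
η = (dQ/dY)·(Y/Q) = -7.02898 × (52.1/380.5457) = -0.962.

-0.962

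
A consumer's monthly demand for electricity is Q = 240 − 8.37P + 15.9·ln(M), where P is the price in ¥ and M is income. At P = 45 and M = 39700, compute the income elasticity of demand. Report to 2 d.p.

At P = 45, M = 39700: Q = 31.717.
Holding P constant, ∂Q/∂M = 15.9/M = 0.000400504.
η_M = (∂Q/∂M)·(M/Q) = 0.000400504 × (39700/31.717) = 0.50.

0.50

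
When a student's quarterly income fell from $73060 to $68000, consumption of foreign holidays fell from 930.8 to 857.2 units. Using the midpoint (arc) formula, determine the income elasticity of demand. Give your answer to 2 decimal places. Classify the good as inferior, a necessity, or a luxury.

ΔQ = 857.2 − 930.8 = -73.6; midpoint Q̄ = (930.8 + 857.2)/2 = 894.
ΔI = 68000 − 73060 = -5060; midpoint Ī = (73060 + 68000)/2 = 70530.
η = (ΔQ/Q̄) ÷ (ΔI/Ī) = (-73.6/894) ÷ (-5060/70530) = 1.15.
η > 1 ⇒ luxury.

1.15 (luxury)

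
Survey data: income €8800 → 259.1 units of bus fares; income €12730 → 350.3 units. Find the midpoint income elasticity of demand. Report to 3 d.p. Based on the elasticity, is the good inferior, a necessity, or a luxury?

ΔQ = 350.3 − 259.1 = 91.2; midpoint Q̄ = (259.1 + 350.3)/2 = 304.7.
ΔI = 12730 − 8800 = 3930; midpoint Ī = (8800 + 12730)/2 = 10765.
η = (ΔQ/Q̄) ÷ (ΔI/Ī) = (91.2/304.7) ÷ (3930/10765) = 0.820.
0 < η < 1 ⇒ necessity.

0.820 (necessity)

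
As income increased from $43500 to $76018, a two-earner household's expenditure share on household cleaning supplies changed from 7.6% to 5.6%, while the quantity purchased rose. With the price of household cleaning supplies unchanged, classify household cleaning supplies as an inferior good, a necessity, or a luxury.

Quantity rises but the budget share falls as income rises, so 0 < η < 1.

necessity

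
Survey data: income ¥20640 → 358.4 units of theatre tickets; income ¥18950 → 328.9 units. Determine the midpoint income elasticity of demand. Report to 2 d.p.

1.01

ΔQ = 328.9 − 358.4 = -29.5; midpoint Q̄ = (358.4 + 328.9)/2 = 343.65.
ΔI = 18950 − 20640 = -1690; midpoint Ī = (20640 + 18950)/2 = 19795.
η = (ΔQ/Q̄) ÷ (ΔI/Ī) = (-29.5/343.65) ÷ (-1690/19795) = 1.01.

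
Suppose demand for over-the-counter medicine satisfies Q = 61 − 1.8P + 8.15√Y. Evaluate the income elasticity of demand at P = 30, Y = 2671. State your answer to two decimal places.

0.49

At P = 30, Y = 2671: Q = 428.206.
Holding P constant, ∂Q/∂Y = 8.15/(2√Y) = 0.078848.
η_Y = (∂Q/∂Y)·(Y/Q) = 0.078848 × (2671/428.206) = 0.49.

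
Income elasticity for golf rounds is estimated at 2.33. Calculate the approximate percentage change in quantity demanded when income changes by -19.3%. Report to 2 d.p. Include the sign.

%ΔQ ≈ η × %ΔI = 2.33 × (-19.3%) = -44.97%.

-44.97%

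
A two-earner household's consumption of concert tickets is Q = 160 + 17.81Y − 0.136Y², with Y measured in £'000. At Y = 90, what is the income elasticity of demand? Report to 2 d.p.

At Y = 90: Q = 661.3000.
dQ/dY = 17.81 − 0.272Y = -6.67000.
η = (dQ/dY)·(Y/Q) = -6.67000 × (90/661.3000) = -0.91.

-0.91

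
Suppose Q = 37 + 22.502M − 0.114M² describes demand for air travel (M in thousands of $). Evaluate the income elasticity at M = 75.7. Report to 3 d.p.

0.365

At M = 75.7: Q = 1087.1255.
dQ/dM = 22.502 − 0.228M = 5.24240.
η = (dQ/dM)·(M/Q) = 5.24240 × (75.7/1087.1255) = 0.365.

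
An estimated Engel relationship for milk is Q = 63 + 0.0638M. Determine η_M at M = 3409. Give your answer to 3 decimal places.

At M = 3409: Q = 280.494.
dQ/dM = 0.0638.
η = (dQ/dM)·(M/Q) = 0.0638 × (3409/280.494) = 0.775.

0.775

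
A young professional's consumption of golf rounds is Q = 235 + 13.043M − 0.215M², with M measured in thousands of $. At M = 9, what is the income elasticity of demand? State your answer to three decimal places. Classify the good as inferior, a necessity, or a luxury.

At M = 9: Q = 334.9720.
dQ/dM = 13.043 − 0.43M = 9.17300.
η = (dQ/dM)·(M/Q) = 9.17300 × (9/334.9720) = 0.246.
0 < η < 1 ⇒ necessity.

0.246 (necessity)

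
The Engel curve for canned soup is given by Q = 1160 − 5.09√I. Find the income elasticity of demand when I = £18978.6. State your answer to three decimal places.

At I = 18978.6: Q = 458.787.
dQ/dI = -5.09/(2√I) = -0.0184738 at this income.
η = (dQ/dI)·(I/Q) = -0.0184738 × (18978.6/458.787) = -0.764.

-0.764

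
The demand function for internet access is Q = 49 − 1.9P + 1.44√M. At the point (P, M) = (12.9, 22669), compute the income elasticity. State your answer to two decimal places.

0.45

At P = 12.9, M = 22669: Q = 241.300.
Holding P constant, ∂Q/∂M = 1.44/(2√M) = 0.00478207.
η_M = (∂Q/∂M)·(M/Q) = 0.00478207 × (22669/241.300) = 0.45.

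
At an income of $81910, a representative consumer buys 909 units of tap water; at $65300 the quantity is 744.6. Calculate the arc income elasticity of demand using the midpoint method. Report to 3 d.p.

ΔQ = 744.6 − 909 = -164.4; midpoint Q̄ = (909 + 744.6)/2 = 826.8.
ΔI = 65300 − 81910 = -16610; midpoint Ī = (81910 + 65300)/2 = 73605.
η = (ΔQ/Q̄) ÷ (ΔI/Ī) = (-164.4/826.8) ÷ (-16610/73605) = 0.881.

0.881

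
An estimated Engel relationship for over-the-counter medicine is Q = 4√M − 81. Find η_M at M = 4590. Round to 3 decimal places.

0.713

At M = 4590: Q = 189.998.
dQ/dM = 4/(2√M) = 0.0295205 at this income.
η = (dQ/dM)·(M/Q) = 0.0295205 × (4590/189.998) = 0.713.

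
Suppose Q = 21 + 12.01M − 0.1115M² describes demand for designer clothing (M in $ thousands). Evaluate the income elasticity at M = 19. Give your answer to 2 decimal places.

At M = 19: Q = 208.9385.
dQ/dM = 12.01 − 0.223M = 7.77300.
η = (dQ/dM)·(M/Q) = 7.77300 × (19/208.9385) = 0.71.

0.71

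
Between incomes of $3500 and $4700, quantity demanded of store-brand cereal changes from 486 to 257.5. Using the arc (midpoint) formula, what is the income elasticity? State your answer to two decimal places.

ΔQ = 257.5 − 486 = -228.5; midpoint Q̄ = (486 + 257.5)/2 = 371.75.
ΔI = 4700 − 3500 = 1200; midpoint Ī = (3500 + 4700)/2 = 4100.
η = (ΔQ/Q̄) ÷ (ΔI/Ī) = (-228.5/371.75) ÷ (1200/4100) = -2.10.

-2.10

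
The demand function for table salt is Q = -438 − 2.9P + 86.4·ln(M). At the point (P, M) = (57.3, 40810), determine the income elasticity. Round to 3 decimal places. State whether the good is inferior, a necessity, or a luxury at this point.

At P = 57.3, M = 40810: Q = 313.111.
Holding P constant, ∂Q/∂M = 86.4/M = 0.00211713.
η_M = (∂Q/∂M)·(M/Q) = 0.00211713 × (40810/313.111) = 0.276.
Since 0 < η < 1, this is a necessity.

0.276 (necessity)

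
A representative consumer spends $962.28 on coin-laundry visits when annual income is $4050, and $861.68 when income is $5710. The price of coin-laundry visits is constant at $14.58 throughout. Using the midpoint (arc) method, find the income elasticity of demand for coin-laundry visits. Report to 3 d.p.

With a constant price, Q₁ = 962.28/14.58 = 66.000 and Q₂ = 861.68/14.58 = 59.100 (equivalently, work directly with expenditure since P cancels).
Midpoint %ΔQ = (861.68 − 962.28)/911.98 = -0.11031; midpoint %ΔI = (5710 − 4050)/4880 = 0.34016.
η = -0.11031 / 0.34016 = -0.324.

-0.324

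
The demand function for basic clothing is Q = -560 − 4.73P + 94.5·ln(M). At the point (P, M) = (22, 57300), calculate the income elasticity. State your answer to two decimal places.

At P = 22, M = 57300: Q = 371.287.
Holding P constant, ∂Q/∂M = 94.5/M = 0.00164921.
η_M = (∂Q/∂M)·(M/Q) = 0.00164921 × (57300/371.287) = 0.25.

0.25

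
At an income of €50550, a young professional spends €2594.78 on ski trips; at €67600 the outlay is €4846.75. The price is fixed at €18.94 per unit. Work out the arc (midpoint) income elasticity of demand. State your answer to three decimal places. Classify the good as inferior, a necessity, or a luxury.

2.097 (luxury)

With a constant price, Q₁ = 2594.78/18.94 = 137.000 and Q₂ = 4846.75/18.94 = 255.900 (equivalently, work directly with expenditure since P cancels).
Midpoint %ΔQ = (4846.75 − 2594.78)/3720.77 = 0.60524; midpoint %ΔI = (67600 − 50550)/59075 = 0.28862.
η = 0.60524 / 0.28862 = 2.097.
η > 1 ⇒ luxury.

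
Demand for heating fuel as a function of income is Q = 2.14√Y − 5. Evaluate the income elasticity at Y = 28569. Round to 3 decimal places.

0.507

At Y = 28569: Q = 356.711.
dQ/dY = 2.14/(2√Y) = 0.00633047 at this income.
η = (dQ/dY)·(Y/Q) = 0.00633047 × (28569/356.711) = 0.507.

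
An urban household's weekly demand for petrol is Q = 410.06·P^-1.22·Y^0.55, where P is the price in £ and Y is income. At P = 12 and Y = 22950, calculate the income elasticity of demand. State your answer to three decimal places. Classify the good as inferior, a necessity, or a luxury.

0.550 (necessity)

For a multiplicative demand Q = A·P^α·Y^β, the income elasticity is β everywhere.
Here β = 0.55, so η = 0.550.
Since 0 < η < 1, this is a necessity.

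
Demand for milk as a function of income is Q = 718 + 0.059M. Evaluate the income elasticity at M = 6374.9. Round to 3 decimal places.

At M = 6374.9: Q = 1094.119.
dQ/dM = 0.059.
η = (dQ/dM)·(M/Q) = 0.059 × (6374.9/1094.119) = 0.344.

0.344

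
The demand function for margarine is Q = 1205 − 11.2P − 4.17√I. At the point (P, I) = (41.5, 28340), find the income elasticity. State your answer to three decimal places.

-9.188

At P = 41.5, I = 28340: Q = 38.202.
Holding P constant, ∂Q/∂I = -4.17/(2√I) = -0.0123853.
η_I = (∂Q/∂I)·(I/Q) = -0.0123853 × (28340/38.202) = -9.188.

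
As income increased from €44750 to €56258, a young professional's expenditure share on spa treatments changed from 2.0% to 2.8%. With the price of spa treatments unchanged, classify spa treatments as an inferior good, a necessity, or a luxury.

The budget share rises as income rises, so η > 1.

luxury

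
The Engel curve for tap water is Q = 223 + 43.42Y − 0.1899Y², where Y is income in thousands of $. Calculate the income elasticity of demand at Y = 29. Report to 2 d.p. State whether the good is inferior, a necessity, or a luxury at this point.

At Y = 29: Q = 1322.4741.
dQ/dY = 43.42 − 0.3798Y = 32.40580.
η = (dQ/dY)·(Y/Q) = 32.40580 × (29/1322.4741) = 0.71.
0 < η < 1 ⇒ necessity.

0.71 (necessity)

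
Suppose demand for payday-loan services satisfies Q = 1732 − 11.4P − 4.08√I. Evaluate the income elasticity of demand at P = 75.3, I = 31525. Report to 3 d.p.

At P = 75.3, I = 31525: Q = 149.165.
Holding P constant, ∂Q/∂I = -4.08/(2√I) = -0.0114895.
η_I = (∂Q/∂I)·(I/Q) = -0.0114895 × (31525/149.165) = -2.428.

-2.428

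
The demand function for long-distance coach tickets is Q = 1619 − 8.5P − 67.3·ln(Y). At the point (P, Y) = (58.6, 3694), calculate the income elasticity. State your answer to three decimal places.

At P = 58.6, Y = 3694: Q = 568.066.
Holding P constant, ∂Q/∂Y = -67.3/Y = -0.0182187.
η_Y = (∂Q/∂Y)·(Y/Q) = -0.0182187 × (3694/568.066) = -0.118.

-0.118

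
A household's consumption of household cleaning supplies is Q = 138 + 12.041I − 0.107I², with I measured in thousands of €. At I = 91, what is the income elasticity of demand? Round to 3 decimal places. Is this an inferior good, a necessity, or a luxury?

-1.946 (inferior good)

At I = 91: Q = 347.6640.
dQ/dI = 12.041 − 0.214I = -7.43300.
η = (dQ/dI)·(I/Q) = -7.43300 × (91/347.6640) = -1.946.
η < 0 ⇒ inferior good.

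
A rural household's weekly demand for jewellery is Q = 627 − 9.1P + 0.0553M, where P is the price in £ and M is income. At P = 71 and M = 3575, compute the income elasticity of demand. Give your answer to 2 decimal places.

At P = 71, M = 3575: Q = 178.598.
Holding P constant, ∂Q/∂M = 0.0553.
η_M = (∂Q/∂M)·(M/Q) = 0.0553 × (3575/178.598) = 1.11.

1.11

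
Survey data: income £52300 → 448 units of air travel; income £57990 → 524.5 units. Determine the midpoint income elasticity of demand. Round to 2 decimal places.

ΔQ = 524.5 − 448 = 76.5; midpoint Q̄ = (448 + 524.5)/2 = 486.25.
ΔI = 57990 − 52300 = 5690; midpoint Ī = (52300 + 57990)/2 = 55145.
η = (ΔQ/Q̄) ÷ (ΔI/Ī) = (76.5/486.25) ÷ (5690/55145) = 1.52.

1.52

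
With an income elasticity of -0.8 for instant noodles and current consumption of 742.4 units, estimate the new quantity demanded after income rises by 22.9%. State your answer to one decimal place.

606.4

%ΔQ ≈ η × %ΔI = -0.8 × 22.9% = -18.32%.
New Q ≈ 742.4 × (1 − 0.1832) = 606.4.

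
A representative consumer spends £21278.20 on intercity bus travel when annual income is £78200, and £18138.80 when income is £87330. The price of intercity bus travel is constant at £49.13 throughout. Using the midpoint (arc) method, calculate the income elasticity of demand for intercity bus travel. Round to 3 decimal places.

With a constant price, Q₁ = 21278.20/49.13 = 433.100 and Q₂ = 18138.80/49.13 = 369.200 (equivalently, work directly with expenditure since P cancels).
Midpoint %ΔQ = (18138.80 − 21278.20)/19708.50 = -0.15929; midpoint %ΔI = (87330 − 78200)/82765 = 0.11031.
η = -0.15929 / 0.11031 = -1.444.

-1.444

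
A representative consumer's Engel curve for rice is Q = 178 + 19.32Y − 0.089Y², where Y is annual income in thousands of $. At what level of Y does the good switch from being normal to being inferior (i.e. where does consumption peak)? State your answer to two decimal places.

108.54

dQ/dY = 19.32 − 0.178Y.
The good is inferior where dQ/dY < 0. Setting dQ/dY = 0 gives Y = 19.32 / 0.178 = 108.54.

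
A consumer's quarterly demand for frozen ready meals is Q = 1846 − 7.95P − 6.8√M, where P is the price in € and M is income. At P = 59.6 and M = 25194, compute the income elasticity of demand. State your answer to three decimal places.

-1.843

At P = 59.6, M = 25194: Q = 292.842.
Holding P constant, ∂Q/∂M = -6.8/(2√M) = -0.0214205.
η_M = (∂Q/∂M)·(M/Q) = -0.0214205 × (25194/292.842) = -1.843.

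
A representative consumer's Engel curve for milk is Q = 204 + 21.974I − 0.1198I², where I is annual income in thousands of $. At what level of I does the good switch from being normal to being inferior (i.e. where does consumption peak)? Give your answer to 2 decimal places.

dQ/dI = 21.974 − 0.2396I.
The good is inferior where dQ/dI < 0. Setting dQ/dI = 0 gives I = 21.974 / 0.2396 = 91.71.

91.71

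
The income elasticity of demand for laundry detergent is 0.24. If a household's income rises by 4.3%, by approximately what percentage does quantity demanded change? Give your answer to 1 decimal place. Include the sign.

1.0%

%ΔQ ≈ η × %ΔI = 0.24 × 4.3% = 1.0%.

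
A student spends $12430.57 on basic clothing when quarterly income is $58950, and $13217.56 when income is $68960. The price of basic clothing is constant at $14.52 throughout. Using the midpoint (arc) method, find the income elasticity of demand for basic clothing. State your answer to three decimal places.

With a constant price, Q₁ = 12430.57/14.52 = 856.100 and Q₂ = 13217.56/14.52 = 910.300 (equivalently, work directly with expenditure since P cancels).
Midpoint %ΔQ = (13217.56 − 12430.57)/12824.06 = 0.06137; midpoint %ΔI = (68960 − 58950)/63955 = 0.15652.
η = 0.06137 / 0.15652 = 0.392.

0.392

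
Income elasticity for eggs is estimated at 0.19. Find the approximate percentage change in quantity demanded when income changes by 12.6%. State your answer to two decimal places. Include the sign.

%ΔQ ≈ η × %ΔI = 0.19 × 12.6% = 2.39%.

2.39%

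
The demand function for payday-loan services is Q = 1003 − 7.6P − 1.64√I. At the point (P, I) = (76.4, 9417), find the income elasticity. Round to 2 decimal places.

-0.30

At P = 76.4, I = 9417: Q = 263.212.
Holding P constant, ∂Q/∂I = -1.64/(2√I) = -0.00845002.
η_I = (∂Q/∂I)·(I/Q) = -0.00845002 × (9417/263.212) = -0.30.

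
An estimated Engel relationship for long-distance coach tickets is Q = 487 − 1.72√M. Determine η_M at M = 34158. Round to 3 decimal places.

At M = 34158: Q = 169.112.
dQ/dM = -1.72/(2√M) = -0.00465321 at this income.
η = (dQ/dM)·(M/Q) = -0.00465321 × (34158/169.112) = -0.940.

-0.940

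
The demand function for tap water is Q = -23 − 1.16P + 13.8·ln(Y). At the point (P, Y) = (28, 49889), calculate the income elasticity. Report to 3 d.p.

At P = 28, Y = 49889: Q = 93.802.
Holding P constant, ∂Q/∂Y = 13.8/Y = 0.000276614.
η_Y = (∂Q/∂Y)·(Y/Q) = 0.000276614 × (49889/93.802) = 0.147.

0.147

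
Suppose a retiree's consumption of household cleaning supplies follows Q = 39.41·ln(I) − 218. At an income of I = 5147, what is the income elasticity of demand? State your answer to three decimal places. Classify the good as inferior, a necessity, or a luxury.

0.332 (necessity)

At I = 5147: Q = 118.805.
dQ/dI = 39.41/I = 0.00765689 at this income.
η = (dQ/dI)·(I/Q) = 0.00765689 × (5147/118.805) = 0.332.
Since 0 < η < 1, the good is a necessity.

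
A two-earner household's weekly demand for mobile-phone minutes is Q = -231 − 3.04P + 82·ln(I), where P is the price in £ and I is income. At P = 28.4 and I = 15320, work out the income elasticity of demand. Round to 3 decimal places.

At P = 28.4, I = 15320: Q = 472.891.
Holding P constant, ∂Q/∂I = 82/I = 0.00535248.
η_I = (∂Q/∂I)·(I/Q) = 0.00535248 × (15320/472.891) = 0.173.

0.173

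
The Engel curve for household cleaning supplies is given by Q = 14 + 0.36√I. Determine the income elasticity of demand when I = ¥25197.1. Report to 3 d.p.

At I = 25197.1: Q = 71.145.
dQ/dI = 0.36/(2√I) = 0.00113396 at this income.
η = (dQ/dI)·(I/Q) = 0.00113396 × (25197.1/71.145) = 0.402.

0.402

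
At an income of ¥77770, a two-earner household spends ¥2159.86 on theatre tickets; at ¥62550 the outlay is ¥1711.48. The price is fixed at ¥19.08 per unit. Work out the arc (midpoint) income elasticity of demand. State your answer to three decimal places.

1.068

With a constant price, Q₁ = 2159.86/19.08 = 113.200 and Q₂ = 1711.48/19.08 = 89.700 (equivalently, work directly with expenditure since P cancels).
Midpoint %ΔQ = (1711.48 − 2159.86)/1935.67 = -0.23164; midpoint %ΔI = (62550 − 77770)/70160 = -0.21693.
η = -0.23164 / -0.21693 = 1.068.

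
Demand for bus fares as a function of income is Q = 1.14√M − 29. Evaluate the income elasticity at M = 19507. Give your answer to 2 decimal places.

At M = 19507: Q = 130.221.
dQ/dM = 1.14/(2√M) = 0.00408112 at this income.
η = (dQ/dM)·(M/Q) = 0.00408112 × (19507/130.221) = 0.61.

0.61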